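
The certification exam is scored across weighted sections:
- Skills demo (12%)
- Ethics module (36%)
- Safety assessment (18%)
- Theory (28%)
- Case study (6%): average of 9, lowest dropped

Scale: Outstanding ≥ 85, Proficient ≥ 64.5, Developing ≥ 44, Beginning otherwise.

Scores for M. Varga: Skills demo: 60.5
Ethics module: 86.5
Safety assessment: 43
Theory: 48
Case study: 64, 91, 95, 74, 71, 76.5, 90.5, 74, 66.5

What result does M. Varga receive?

Case study: drop 64 → average of remaining 8 = 638.5/8 = 79.8125
Weighted total:
  Skills demo 60.5 × 0.12 = 7.26
  Ethics module 86.5 × 0.36 = 31.14
  Safety assessment 43 × 0.18 = 7.74
  Theory 48 × 0.28 = 13.44
  Case study 79.8125 × 0.06 = 4.78875
Sum = 64.36875
64.36875 is ≥ 44 and < 64.5 → Developing

Developing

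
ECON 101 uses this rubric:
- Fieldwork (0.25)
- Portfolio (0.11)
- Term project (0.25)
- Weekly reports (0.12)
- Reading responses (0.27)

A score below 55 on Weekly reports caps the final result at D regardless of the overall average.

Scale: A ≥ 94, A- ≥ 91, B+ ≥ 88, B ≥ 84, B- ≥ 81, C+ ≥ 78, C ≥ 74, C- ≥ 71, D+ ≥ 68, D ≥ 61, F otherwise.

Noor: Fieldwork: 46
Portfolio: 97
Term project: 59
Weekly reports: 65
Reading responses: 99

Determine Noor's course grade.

C-

Weekly reports score 65 ≥ 55: minimum met.
Weighted total:
  Fieldwork 46 × 0.25 = 11.5
  Portfolio 97 × 0.11 = 10.67
  Term project 59 × 0.25 = 14.75
  Weekly reports 65 × 0.12 = 7.8
  Reading responses 99 × 0.27 = 26.73
Sum = 71.45
71.45 is ≥ 71 and < 74 → C-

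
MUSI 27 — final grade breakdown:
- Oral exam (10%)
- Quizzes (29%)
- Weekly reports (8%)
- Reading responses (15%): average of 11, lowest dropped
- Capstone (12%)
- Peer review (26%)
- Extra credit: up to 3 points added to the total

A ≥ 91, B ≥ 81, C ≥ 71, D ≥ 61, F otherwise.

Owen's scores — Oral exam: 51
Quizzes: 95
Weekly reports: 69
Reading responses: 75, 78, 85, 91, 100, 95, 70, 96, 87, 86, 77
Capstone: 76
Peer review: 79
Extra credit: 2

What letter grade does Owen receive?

B

Reading responses: drop 70 → average of remaining 10 = 870/10 = 87
Weighted total:
  Oral exam 51 × 0.1 = 5.1
  Quizzes 95 × 0.29 = 27.55
  Weekly reports 69 × 0.08 = 5.52
  Reading responses 87 × 0.15 = 13.05
  Capstone 76 × 0.12 = 9.12
  Peer review 79 × 0.26 = 20.54
Sum = 80.88
Extra credit: 80.88 + 2 = 82.88
82.88 is ≥ 81 and < 91 → B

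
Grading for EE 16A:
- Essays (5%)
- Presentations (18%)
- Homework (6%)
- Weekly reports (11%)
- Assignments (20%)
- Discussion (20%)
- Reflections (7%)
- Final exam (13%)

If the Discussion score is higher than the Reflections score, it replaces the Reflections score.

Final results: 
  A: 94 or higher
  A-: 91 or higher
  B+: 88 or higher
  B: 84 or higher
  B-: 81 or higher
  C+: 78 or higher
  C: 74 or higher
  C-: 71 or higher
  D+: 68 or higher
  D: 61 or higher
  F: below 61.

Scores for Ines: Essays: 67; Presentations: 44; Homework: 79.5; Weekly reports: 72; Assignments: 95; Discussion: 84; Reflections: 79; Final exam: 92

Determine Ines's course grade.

Discussion (84) > Reflections (79), so Reflections counts as 84.
Weighted total:
  Essays 67 × 0.05 = 3.35
  Presentations 44 × 0.18 = 7.92
  Homework 79.5 × 0.06 = 4.77
  Weekly reports 72 × 0.11 = 7.92
  Assignments 95 × 0.2 = 19
  Discussion 84 × 0.2 = 16.8
  Reflections 84 × 0.07 = 5.88
  Final exam 92 × 0.13 = 11.96
Sum = 77.6
77.6 is ≥ 74 and < 78 → C

C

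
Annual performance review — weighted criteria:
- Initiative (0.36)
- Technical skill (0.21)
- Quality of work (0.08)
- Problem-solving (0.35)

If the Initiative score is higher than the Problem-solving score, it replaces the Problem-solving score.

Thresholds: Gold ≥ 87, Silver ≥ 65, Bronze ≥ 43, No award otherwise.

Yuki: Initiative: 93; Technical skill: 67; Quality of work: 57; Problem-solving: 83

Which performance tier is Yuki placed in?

Initiative (93) > Problem-solving (83), so Problem-solving counts as 93.
Weighted total:
  Initiative 93 × 0.36 = 33.48
  Technical skill 67 × 0.21 = 14.07
  Quality of work 57 × 0.08 = 4.56
  Problem-solving 93 × 0.35 = 32.55
Sum = 84.66
84.66 is ≥ 65 and < 87 → Silver

Silver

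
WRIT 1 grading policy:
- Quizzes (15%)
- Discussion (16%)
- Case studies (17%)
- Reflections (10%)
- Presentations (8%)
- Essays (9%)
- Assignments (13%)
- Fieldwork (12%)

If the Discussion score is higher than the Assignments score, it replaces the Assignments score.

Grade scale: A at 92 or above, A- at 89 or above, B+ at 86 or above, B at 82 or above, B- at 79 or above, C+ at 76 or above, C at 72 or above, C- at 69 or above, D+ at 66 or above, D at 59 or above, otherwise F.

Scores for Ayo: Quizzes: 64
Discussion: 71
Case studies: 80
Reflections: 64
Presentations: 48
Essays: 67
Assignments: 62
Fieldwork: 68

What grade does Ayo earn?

Discussion (71) > Assignments (62), so Assignments counts as 71.
Weighted total:
  Quizzes 64 × 0.15 = 9.6
  Discussion 71 × 0.16 = 11.36
  Case studies 80 × 0.17 = 13.6
  Reflections 64 × 0.1 = 6.4
  Presentations 48 × 0.08 = 3.84
  Essays 67 × 0.09 = 6.03
  Assignments 71 × 0.13 = 9.23
  Fieldwork 68 × 0.12 = 8.16
Sum = 68.22
68.22 is ≥ 66 and < 69 → D+

D+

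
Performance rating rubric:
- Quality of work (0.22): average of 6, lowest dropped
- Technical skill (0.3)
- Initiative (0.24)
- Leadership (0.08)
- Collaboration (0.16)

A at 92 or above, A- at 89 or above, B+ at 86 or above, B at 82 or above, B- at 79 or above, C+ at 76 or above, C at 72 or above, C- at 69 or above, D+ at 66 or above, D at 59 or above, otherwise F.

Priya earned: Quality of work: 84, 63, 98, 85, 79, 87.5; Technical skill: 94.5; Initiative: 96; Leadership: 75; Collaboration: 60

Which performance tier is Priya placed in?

Quality of work: drop 63 → average of remaining 5 = 433.5/5 = 86.7
Weighted total:
  Quality of work 86.7 × 0.22 = 19.074
  Technical skill 94.5 × 0.3 = 28.35
  Initiative 96 × 0.24 = 23.04
  Leadership 75 × 0.08 = 6
  Collaboration 60 × 0.16 = 9.6
Sum = 86.064
86.064 is ≥ 86 and < 89 → B+

B+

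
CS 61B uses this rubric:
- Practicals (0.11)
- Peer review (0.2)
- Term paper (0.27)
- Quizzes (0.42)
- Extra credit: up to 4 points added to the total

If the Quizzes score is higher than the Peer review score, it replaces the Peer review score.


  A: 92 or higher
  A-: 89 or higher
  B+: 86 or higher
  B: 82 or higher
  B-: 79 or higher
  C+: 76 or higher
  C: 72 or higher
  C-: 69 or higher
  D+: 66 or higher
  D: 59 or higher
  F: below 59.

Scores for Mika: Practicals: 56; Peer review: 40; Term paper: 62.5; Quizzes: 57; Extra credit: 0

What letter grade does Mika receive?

Quizzes (57) > Peer review (40), so Peer review counts as 57.
Weighted total:
  Practicals 56 × 0.11 = 6.16
  Peer review 57 × 0.2 = 11.4
  Term paper 62.5 × 0.27 = 16.875
  Quizzes 57 × 0.42 = 23.94
Sum = 58.375
Extra credit: 58.375 + 0 = 58.375
58.375 < 59 → F

F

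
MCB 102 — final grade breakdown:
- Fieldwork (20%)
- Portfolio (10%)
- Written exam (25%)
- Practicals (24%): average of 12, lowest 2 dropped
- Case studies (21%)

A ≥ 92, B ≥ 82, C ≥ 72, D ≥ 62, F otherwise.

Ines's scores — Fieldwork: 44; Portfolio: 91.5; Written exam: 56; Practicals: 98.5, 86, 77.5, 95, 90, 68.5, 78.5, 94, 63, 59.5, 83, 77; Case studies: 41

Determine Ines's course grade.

F

Practicals: drop 59.5, 63 → average of remaining 10 = 848/10 = 84.8
Weighted total:
  Fieldwork 44 × 0.2 = 8.8
  Portfolio 91.5 × 0.1 = 9.15
  Written exam 56 × 0.25 = 14
  Practicals 84.8 × 0.24 = 20.352
  Case studies 41 × 0.21 = 8.61
Sum = 60.912
60.912 < 62 → F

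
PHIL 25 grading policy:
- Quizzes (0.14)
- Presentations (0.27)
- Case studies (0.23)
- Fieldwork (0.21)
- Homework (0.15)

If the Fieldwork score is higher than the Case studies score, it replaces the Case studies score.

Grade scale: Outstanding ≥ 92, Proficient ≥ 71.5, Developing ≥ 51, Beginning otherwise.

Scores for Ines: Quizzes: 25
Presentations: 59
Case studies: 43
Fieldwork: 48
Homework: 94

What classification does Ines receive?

Fieldwork (48) > Case studies (43), so Case studies counts as 48.
Weighted total:
  Quizzes 25 × 0.14 = 3.5
  Presentations 59 × 0.27 = 15.93
  Case studies 48 × 0.23 = 11.04
  Fieldwork 48 × 0.21 = 10.08
  Homework 94 × 0.15 = 14.1
Sum = 54.65
54.65 is ≥ 51 and < 71.5 → Developing

Developing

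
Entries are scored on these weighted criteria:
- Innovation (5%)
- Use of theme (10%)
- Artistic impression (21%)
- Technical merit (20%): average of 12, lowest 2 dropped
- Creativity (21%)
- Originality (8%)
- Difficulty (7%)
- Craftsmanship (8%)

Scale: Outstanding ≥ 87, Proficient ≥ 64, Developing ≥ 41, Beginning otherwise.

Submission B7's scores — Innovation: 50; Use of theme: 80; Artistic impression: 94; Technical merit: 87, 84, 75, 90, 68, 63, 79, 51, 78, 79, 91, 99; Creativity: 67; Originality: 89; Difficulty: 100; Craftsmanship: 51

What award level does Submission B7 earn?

Technical merit: drop 51, 63 → average of remaining 10 = 830/10 = 83
Weighted total:
  Innovation 50 × 0.05 = 2.5
  Use of theme 80 × 0.1 = 8
  Artistic impression 94 × 0.21 = 19.74
  Technical merit 83 × 0.2 = 16.6
  Creativity 67 × 0.21 = 14.07
  Originality 89 × 0.08 = 7.12
  Difficulty 100 × 0.07 = 7
  Craftsmanship 51 × 0.08 = 4.08
Sum = 79.11
79.11 is ≥ 64 and < 87 → Proficient

Proficient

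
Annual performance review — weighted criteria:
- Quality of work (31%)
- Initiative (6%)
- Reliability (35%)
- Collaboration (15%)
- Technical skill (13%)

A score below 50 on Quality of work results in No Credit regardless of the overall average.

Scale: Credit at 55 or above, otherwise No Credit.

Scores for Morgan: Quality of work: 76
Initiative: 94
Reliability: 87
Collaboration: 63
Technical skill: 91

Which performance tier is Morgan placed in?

Quality of work score 76 ≥ 50: minimum met.
Weighted total:
  Quality of work 76 × 0.31 = 23.56
  Initiative 94 × 0.06 = 5.64
  Reliability 87 × 0.35 = 30.45
  Collaboration 63 × 0.15 = 9.45
  Technical skill 91 × 0.13 = 11.83
Sum = 80.93
80.93 ≥ 55 → Credit

Credit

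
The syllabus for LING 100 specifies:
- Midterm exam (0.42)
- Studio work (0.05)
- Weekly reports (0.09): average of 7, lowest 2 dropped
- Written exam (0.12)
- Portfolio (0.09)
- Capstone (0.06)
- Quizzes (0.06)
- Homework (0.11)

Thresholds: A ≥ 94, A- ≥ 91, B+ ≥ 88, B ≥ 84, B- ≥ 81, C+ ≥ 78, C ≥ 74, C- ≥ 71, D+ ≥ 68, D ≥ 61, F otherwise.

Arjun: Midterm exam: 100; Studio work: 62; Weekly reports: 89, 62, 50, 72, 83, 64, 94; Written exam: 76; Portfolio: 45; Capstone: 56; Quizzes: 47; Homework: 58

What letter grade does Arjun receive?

Weekly reports: drop 50, 62 → average of remaining 5 = 402/5 = 80.4
Weighted total:
  Midterm exam 100 × 0.42 = 42
  Studio work 62 × 0.05 = 3.1
  Weekly reports 80.4 × 0.09 = 7.236
  Written exam 76 × 0.12 = 9.12
  Portfolio 45 × 0.09 = 4.05
  Capstone 56 × 0.06 = 3.36
  Quizzes 47 × 0.06 = 2.82
  Homework 58 × 0.11 = 6.38
Sum = 78.066
78.066 is ≥ 78 and < 81 → C+

C+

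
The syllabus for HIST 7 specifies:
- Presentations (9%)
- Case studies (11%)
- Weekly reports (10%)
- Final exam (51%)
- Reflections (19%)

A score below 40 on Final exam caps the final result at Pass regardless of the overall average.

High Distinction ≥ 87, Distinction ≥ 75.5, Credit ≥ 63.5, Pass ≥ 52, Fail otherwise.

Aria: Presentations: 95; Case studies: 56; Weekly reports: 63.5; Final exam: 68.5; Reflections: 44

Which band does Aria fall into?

Credit

Final exam score 68.5 ≥ 40: minimum met.
Weighted total:
  Presentations 95 × 0.09 = 8.55
  Case studies 56 × 0.11 = 6.16
  Weekly reports 63.5 × 0.1 = 6.35
  Final exam 68.5 × 0.51 = 34.935
  Reflections 44 × 0.19 = 8.36
Sum = 64.355
64.355 is ≥ 63.5 and < 75.5 → Credit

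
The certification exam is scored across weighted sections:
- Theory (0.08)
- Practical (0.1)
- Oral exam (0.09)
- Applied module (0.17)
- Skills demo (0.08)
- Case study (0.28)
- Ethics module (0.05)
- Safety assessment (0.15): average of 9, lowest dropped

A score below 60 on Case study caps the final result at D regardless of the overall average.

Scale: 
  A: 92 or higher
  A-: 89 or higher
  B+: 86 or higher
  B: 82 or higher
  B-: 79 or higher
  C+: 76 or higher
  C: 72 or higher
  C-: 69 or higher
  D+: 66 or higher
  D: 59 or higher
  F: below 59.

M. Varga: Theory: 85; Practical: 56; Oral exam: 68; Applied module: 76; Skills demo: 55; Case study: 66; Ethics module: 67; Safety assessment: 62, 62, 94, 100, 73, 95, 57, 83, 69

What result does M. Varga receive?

C-

Safety assessment: drop 57 → average of remaining 8 = 638/8 = 79.75
Case study score 66 ≥ 60: minimum met.
Weighted total:
  Theory 85 × 0.08 = 6.8
  Practical 56 × 0.1 = 5.6
  Oral exam 68 × 0.09 = 6.12
  Applied module 76 × 0.17 = 12.92
  Skills demo 55 × 0.08 = 4.4
  Case study 66 × 0.28 = 18.48
  Ethics module 67 × 0.05 = 3.35
  Safety assessment 79.75 × 0.15 = 11.9625
Sum = 69.6325
69.6325 is ≥ 69 and < 72 → C-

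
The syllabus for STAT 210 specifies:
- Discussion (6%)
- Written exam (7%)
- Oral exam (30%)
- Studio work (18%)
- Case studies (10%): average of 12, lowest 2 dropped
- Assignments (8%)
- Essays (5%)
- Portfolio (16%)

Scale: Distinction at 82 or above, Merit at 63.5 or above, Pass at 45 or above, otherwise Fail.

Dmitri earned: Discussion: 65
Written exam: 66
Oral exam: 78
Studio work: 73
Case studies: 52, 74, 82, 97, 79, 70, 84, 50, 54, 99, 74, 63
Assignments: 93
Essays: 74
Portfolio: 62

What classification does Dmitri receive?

Merit

Case studies: drop 50, 52 → average of remaining 10 = 776/10 = 77.6
Weighted total:
  Discussion 65 × 0.06 = 3.9
  Written exam 66 × 0.07 = 4.62
  Oral exam 78 × 0.3 = 23.4
  Studio work 73 × 0.18 = 13.14
  Case studies 77.6 × 0.1 = 7.76
  Assignments 93 × 0.08 = 7.44
  Essays 74 × 0.05 = 3.7
  Portfolio 62 × 0.16 = 9.92
Sum = 73.88
73.88 is ≥ 63.5 and < 82 → Merit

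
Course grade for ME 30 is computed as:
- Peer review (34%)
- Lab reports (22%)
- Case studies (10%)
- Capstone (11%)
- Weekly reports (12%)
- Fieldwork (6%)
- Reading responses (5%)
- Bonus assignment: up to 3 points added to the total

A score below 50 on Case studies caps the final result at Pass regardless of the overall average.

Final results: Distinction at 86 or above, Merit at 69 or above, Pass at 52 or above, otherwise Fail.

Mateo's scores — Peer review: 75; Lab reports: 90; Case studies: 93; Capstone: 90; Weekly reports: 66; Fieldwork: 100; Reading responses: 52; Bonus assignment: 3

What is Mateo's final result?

Merit

Case studies score 93 ≥ 50: minimum met.
Weighted total:
  Peer review 75 × 0.34 = 25.5
  Lab reports 90 × 0.22 = 19.8
  Case studies 93 × 0.1 = 9.3
  Capstone 90 × 0.11 = 9.9
  Weekly reports 66 × 0.12 = 7.92
  Fieldwork 100 × 0.06 = 6
  Reading responses 52 × 0.05 = 2.6
Sum = 81.02
Bonus assignment: 81.02 + 3 = 84.02
84.02 is ≥ 69 and < 86 → Merit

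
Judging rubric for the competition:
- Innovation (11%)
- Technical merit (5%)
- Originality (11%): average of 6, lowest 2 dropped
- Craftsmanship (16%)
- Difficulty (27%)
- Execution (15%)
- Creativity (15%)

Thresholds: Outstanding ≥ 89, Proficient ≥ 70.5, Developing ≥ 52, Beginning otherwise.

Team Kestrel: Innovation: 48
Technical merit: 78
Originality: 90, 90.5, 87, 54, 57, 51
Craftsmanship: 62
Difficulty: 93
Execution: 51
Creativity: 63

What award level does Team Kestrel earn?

Developing

Originality: drop 51, 54 → average of remaining 4 = 324.5/4 = 81.125
Weighted total:
  Innovation 48 × 0.11 = 5.28
  Technical merit 78 × 0.05 = 3.9
  Originality 81.125 × 0.11 = 8.92375
  Craftsmanship 62 × 0.16 = 9.92
  Difficulty 93 × 0.27 = 25.11
  Execution 51 × 0.15 = 7.65
  Creativity 63 × 0.15 = 9.45
Sum = 70.23375
70.23375 is ≥ 52 and < 70.5 → Developing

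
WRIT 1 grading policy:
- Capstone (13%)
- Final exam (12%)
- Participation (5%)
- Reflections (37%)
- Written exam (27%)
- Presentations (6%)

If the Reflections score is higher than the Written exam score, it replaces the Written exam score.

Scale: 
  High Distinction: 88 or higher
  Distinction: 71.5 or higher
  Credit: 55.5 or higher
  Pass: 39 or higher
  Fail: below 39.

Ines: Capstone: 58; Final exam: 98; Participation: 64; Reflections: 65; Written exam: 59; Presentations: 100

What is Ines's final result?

Credit

Reflections (65) > Written exam (59), so Written exam counts as 65.
Weighted total:
  Capstone 58 × 0.13 = 7.54
  Final exam 98 × 0.12 = 11.76
  Participation 64 × 0.05 = 3.2
  Reflections 65 × 0.37 = 24.05
  Written exam 65 × 0.27 = 17.55
  Presentations 100 × 0.06 = 6
Sum = 70.1
70.1 is ≥ 55.5 and < 71.5 → Credit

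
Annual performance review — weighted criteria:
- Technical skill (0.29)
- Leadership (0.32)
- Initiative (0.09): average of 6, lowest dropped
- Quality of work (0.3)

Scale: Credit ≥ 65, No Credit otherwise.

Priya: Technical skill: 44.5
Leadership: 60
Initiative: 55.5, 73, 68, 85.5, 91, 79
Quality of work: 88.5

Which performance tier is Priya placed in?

Initiative: drop 55.5 → average of remaining 5 = 396.5/5 = 79.3
Weighted total:
  Technical skill 44.5 × 0.29 = 12.905
  Leadership 60 × 0.32 = 19.2
  Initiative 79.3 × 0.09 = 7.137
  Quality of work 88.5 × 0.3 = 26.55
Sum = 65.792
65.792 ≥ 65 → Credit

Credit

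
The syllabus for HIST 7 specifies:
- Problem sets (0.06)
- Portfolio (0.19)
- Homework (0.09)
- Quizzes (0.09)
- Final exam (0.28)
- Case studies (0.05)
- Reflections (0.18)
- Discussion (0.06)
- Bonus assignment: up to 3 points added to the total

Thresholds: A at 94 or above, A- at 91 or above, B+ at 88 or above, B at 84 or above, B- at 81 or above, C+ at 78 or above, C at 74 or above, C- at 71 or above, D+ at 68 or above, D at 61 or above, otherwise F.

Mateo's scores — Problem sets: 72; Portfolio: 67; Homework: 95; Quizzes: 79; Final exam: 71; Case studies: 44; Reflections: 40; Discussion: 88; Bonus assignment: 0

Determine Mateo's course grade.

Weighted total:
  Problem sets 72 × 0.06 = 4.32
  Portfolio 67 × 0.19 = 12.73
  Homework 95 × 0.09 = 8.55
  Quizzes 79 × 0.09 = 7.11
  Final exam 71 × 0.28 = 19.88
  Case studies 44 × 0.05 = 2.2
  Reflections 40 × 0.18 = 7.2
  Discussion 88 × 0.06 = 5.28
Sum = 67.27
Bonus assignment: 67.27 + 0 = 67.27
67.27 is ≥ 61 and < 68 → D

D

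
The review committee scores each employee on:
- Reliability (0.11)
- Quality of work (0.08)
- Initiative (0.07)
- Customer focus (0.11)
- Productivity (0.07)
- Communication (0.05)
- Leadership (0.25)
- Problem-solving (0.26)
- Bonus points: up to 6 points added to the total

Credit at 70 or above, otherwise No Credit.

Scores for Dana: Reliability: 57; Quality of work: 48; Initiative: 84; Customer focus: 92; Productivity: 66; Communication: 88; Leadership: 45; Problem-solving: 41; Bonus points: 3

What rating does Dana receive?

Weighted total:
  Reliability 57 × 0.11 = 6.27
  Quality of work 48 × 0.08 = 3.84
  Initiative 84 × 0.07 = 5.88
  Customer focus 92 × 0.11 = 10.12
  Productivity 66 × 0.07 = 4.62
  Communication 88 × 0.05 = 4.4
  Leadership 45 × 0.25 = 11.25
  Problem-solving 41 × 0.26 = 10.66
Sum = 57.04
Bonus points: 57.04 + 3 = 60.04
60.04 < 70 → No Credit

No Credit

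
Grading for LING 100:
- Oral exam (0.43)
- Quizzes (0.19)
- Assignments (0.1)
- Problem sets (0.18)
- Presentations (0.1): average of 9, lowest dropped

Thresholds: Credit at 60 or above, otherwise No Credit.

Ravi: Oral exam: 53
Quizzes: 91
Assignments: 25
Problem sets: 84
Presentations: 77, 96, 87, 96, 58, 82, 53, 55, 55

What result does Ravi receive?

Credit

Presentations: drop 53 → average of remaining 8 = 606/8 = 75.75
Weighted total:
  Oral exam 53 × 0.43 = 22.79
  Quizzes 91 × 0.19 = 17.29
  Assignments 25 × 0.1 = 2.5
  Problem sets 84 × 0.18 = 15.12
  Presentations 75.75 × 0.1 = 7.575
Sum = 65.275
65.275 ≥ 60 → Credit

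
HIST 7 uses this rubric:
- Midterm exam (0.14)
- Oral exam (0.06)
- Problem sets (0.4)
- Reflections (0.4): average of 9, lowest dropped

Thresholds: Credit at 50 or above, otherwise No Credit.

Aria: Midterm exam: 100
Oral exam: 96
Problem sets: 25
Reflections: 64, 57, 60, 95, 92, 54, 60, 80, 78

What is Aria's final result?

Reflections: drop 54 → average of remaining 8 = 586/8 = 73.25
Weighted total:
  Midterm exam 100 × 0.14 = 14
  Oral exam 96 × 0.06 = 5.76
  Problem sets 25 × 0.4 = 10
  Reflections 73.25 × 0.4 = 29.3
Sum = 59.06
59.06 ≥ 50 → Credit

Credit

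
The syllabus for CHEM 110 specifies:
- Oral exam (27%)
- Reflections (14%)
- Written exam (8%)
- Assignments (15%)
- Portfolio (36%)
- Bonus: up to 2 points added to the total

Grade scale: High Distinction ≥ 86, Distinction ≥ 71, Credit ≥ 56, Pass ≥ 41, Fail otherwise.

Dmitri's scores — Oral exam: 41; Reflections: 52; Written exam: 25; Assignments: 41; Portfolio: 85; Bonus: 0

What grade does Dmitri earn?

Credit

Weighted total:
  Oral exam 41 × 0.27 = 11.07
  Reflections 52 × 0.14 = 7.28
  Written exam 25 × 0.08 = 2
  Assignments 41 × 0.15 = 6.15
  Portfolio 85 × 0.36 = 30.6
Sum = 57.1
Bonus: 57.1 + 0 = 57.1
57.1 is ≥ 56 and < 71 → Credit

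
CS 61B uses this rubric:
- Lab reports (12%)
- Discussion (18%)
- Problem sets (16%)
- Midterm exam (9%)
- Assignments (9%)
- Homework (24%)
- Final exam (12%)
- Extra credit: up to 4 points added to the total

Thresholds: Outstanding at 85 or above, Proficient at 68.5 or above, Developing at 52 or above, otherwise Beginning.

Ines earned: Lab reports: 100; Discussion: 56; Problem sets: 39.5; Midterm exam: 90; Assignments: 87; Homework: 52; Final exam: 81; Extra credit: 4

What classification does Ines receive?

Proficient

Weighted total:
  Lab reports 100 × 0.12 = 12
  Discussion 56 × 0.18 = 10.08
  Problem sets 39.5 × 0.16 = 6.32
  Midterm exam 90 × 0.09 = 8.1
  Assignments 87 × 0.09 = 7.83
  Homework 52 × 0.24 = 12.48
  Final exam 81 × 0.12 = 9.72
Sum = 66.53
Extra credit: 66.53 + 4 = 70.53
70.53 is ≥ 68.5 and < 85 → Proficient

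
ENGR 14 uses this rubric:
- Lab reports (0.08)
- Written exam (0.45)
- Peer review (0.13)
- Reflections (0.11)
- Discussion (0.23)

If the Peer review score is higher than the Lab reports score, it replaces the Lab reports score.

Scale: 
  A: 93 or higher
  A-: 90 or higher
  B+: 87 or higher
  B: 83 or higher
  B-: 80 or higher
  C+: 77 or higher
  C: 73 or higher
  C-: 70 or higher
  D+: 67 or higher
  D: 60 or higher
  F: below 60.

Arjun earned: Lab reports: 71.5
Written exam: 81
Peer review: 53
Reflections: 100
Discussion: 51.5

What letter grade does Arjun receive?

Peer review (53) ≤ Lab reports (71.5), so Lab reports stays at 71.5.
Weighted total:
  Lab reports 71.5 × 0.08 = 5.72
  Written exam 81 × 0.45 = 36.45
  Peer review 53 × 0.13 = 6.89
  Reflections 100 × 0.11 = 11
  Discussion 51.5 × 0.23 = 11.845
Sum = 71.905
71.905 is ≥ 70 and < 73 → C-

C-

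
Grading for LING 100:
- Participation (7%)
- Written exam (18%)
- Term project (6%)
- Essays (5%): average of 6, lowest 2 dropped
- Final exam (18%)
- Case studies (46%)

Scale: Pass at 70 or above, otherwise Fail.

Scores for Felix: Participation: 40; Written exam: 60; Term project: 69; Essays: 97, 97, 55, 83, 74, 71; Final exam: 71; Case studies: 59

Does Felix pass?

Fail

Essays: drop 55, 71 → average of remaining 4 = 351/4 = 87.75
Weighted total:
  Participation 40 × 0.07 = 2.8
  Written exam 60 × 0.18 = 10.8
  Term project 69 × 0.06 = 4.14
  Essays 87.75 × 0.05 = 4.3875
  Final exam 71 × 0.18 = 12.78
  Case studies 59 × 0.46 = 27.14
Sum = 62.0475
62.0475 < 70 → Fail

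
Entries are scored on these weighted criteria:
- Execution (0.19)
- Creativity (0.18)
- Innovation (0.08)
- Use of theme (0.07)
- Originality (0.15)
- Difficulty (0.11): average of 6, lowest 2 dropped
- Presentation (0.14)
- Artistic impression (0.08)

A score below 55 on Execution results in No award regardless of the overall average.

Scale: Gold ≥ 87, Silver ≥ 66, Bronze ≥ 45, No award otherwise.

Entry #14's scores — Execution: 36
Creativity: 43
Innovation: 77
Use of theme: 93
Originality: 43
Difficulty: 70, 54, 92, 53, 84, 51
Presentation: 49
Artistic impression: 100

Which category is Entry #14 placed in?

Difficulty: drop 51, 53 → average of remaining 4 = 300/4 = 75
Execution score 36 < 55: minimum not met.
Weighted total:
  Execution 36 × 0.19 = 6.84
  Creativity 43 × 0.18 = 7.74
  Innovation 77 × 0.08 = 6.16
  Use of theme 93 × 0.07 = 6.51
  Originality 43 × 0.15 = 6.45
  Difficulty 75 × 0.11 = 8.25
  Presentation 49 × 0.14 = 6.86
  Artistic impression 100 × 0.08 = 8
Sum = 56.81
Because the Execution minimum was not met, the result is No award.

No award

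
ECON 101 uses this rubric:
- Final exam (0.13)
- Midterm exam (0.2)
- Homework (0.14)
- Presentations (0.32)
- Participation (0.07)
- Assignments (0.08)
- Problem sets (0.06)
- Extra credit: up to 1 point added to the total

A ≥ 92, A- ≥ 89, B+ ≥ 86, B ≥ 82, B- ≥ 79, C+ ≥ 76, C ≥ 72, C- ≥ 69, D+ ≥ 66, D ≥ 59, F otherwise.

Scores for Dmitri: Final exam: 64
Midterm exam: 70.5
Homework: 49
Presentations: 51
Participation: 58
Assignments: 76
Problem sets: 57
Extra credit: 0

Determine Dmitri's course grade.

D

Weighted total:
  Final exam 64 × 0.13 = 8.32
  Midterm exam 70.5 × 0.2 = 14.1
  Homework 49 × 0.14 = 6.86
  Presentations 51 × 0.32 = 16.32
  Participation 58 × 0.07 = 4.06
  Assignments 76 × 0.08 = 6.08
  Problem sets 57 × 0.06 = 3.42
Sum = 59.16
Extra credit: 59.16 + 0 = 59.16
59.16 is ≥ 59 and < 66 → D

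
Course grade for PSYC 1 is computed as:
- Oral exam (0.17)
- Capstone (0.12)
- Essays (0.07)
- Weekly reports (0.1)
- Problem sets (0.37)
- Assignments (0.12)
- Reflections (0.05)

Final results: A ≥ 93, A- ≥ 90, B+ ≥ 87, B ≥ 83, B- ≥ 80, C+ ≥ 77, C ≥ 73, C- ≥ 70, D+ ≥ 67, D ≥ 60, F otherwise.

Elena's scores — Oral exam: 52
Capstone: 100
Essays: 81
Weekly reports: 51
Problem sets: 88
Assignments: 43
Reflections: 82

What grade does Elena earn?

Weighted total:
  Oral exam 52 × 0.17 = 8.84
  Capstone 100 × 0.12 = 12
  Essays 81 × 0.07 = 5.67
  Weekly reports 51 × 0.1 = 5.1
  Problem sets 88 × 0.37 = 32.56
  Assignments 43 × 0.12 = 5.16
  Reflections 82 × 0.05 = 4.1
Sum = 73.43
73.43 is ≥ 73 and < 77 → C

C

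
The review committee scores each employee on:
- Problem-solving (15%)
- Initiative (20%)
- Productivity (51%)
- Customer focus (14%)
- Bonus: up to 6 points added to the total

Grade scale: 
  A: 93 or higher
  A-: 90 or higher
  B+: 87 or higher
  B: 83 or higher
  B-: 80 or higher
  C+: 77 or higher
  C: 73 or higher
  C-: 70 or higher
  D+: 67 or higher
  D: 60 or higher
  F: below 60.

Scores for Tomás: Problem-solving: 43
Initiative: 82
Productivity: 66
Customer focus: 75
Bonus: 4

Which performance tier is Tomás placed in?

Weighted total:
  Problem-solving 43 × 0.15 = 6.45
  Initiative 82 × 0.2 = 16.4
  Productivity 66 × 0.51 = 33.66
  Customer focus 75 × 0.14 = 10.5
Sum = 67.01
Bonus: 67.01 + 4 = 71.01
71.01 is ≥ 70 and < 73 → C-

C-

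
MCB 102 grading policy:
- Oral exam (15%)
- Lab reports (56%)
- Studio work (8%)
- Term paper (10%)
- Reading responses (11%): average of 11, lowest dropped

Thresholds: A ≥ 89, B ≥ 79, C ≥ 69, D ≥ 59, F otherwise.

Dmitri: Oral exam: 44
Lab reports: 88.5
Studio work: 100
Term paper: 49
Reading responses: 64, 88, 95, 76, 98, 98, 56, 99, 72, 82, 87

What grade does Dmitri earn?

Reading responses: drop 56 → average of remaining 10 = 859/10 = 85.9
Weighted total:
  Oral exam 44 × 0.15 = 6.6
  Lab reports 88.5 × 0.56 = 49.56
  Studio work 100 × 0.08 = 8
  Term paper 49 × 0.1 = 4.9
  Reading responses 85.9 × 0.11 = 9.449
Sum = 78.509
78.509 is ≥ 69 and < 79 → C

C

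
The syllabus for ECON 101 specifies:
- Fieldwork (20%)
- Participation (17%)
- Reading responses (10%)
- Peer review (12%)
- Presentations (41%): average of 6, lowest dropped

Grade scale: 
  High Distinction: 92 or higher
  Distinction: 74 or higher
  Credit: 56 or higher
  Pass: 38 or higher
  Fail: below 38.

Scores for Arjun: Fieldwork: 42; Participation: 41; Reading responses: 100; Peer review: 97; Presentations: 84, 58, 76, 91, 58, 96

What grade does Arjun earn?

Credit

Presentations: drop 58 → average of remaining 5 = 405/5 = 81
Weighted total:
  Fieldwork 42 × 0.2 = 8.4
  Participation 41 × 0.17 = 6.97
  Reading responses 100 × 0.1 = 10
  Peer review 97 × 0.12 = 11.64
  Presentations 81 × 0.41 = 33.21
Sum = 70.22
70.22 is ≥ 56 and < 74 → Credit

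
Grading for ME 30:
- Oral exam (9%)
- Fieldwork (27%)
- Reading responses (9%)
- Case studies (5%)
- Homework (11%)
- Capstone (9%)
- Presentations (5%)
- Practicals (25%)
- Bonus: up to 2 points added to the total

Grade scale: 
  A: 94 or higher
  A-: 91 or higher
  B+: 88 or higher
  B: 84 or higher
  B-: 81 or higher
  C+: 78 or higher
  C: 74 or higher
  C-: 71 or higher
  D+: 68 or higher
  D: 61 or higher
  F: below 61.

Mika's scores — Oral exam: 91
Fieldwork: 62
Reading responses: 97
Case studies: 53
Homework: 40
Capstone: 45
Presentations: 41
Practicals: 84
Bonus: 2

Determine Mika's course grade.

Weighted total:
  Oral exam 91 × 0.09 = 8.19
  Fieldwork 62 × 0.27 = 16.74
  Reading responses 97 × 0.09 = 8.73
  Case studies 53 × 0.05 = 2.65
  Homework 40 × 0.11 = 4.4
  Capstone 45 × 0.09 = 4.05
  Presentations 41 × 0.05 = 2.05
  Practicals 84 × 0.25 = 21
Sum = 67.81
Bonus: 67.81 + 2 = 69.81
69.81 is ≥ 68 and < 71 → D+

D+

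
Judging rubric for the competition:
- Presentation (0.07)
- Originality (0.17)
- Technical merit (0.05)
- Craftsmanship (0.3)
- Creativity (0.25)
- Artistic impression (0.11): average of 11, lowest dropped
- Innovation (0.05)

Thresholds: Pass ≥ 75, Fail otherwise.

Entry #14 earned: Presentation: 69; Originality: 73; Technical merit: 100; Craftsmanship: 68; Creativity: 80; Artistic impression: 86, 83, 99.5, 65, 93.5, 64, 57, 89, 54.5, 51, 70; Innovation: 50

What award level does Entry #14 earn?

Artistic impression: drop 51 → average of remaining 10 = 761.5/10 = 76.15
Weighted total:
  Presentation 69 × 0.07 = 4.83
  Originality 73 × 0.17 = 12.41
  Technical merit 100 × 0.05 = 5
  Craftsmanship 68 × 0.3 = 20.4
  Creativity 80 × 0.25 = 20
  Artistic impression 76.15 × 0.11 = 8.3765
  Innovation 50 × 0.05 = 2.5
Sum = 73.5165
73.5165 < 75 → Fail

Fail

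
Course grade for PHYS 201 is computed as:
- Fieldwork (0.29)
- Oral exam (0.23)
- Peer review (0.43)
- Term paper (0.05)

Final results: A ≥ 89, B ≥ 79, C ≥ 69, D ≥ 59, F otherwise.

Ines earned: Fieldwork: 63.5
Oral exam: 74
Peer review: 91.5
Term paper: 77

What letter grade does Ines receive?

Weighted total:
  Fieldwork 63.5 × 0.29 = 18.415
  Oral exam 74 × 0.23 = 17.02
  Peer review 91.5 × 0.43 = 39.345
  Term paper 77 × 0.05 = 3.85
Sum = 78.63
78.63 is ≥ 69 and < 79 → C

C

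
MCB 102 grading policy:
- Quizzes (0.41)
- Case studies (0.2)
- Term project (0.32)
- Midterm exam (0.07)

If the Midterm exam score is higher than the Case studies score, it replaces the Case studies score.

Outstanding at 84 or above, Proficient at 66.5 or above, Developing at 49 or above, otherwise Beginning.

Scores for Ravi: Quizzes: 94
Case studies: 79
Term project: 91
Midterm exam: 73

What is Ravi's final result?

Midterm exam (73) ≤ Case studies (79), so Case studies stays at 79.
Weighted total:
  Quizzes 94 × 0.41 = 38.54
  Case studies 79 × 0.2 = 15.8
  Term project 91 × 0.32 = 29.12
  Midterm exam 73 × 0.07 = 5.11
Sum = 88.57
88.57 ≥ 84 → Outstanding

Outstanding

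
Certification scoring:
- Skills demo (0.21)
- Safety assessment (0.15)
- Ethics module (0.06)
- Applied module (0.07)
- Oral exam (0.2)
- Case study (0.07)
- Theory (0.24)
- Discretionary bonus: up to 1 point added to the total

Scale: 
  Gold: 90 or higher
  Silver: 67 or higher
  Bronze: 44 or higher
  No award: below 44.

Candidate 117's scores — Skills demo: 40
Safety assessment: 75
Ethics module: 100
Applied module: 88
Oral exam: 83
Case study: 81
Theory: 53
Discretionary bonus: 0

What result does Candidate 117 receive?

Weighted total:
  Skills demo 40 × 0.21 = 8.4
  Safety assessment 75 × 0.15 = 11.25
  Ethics module 100 × 0.06 = 6
  Applied module 88 × 0.07 = 6.16
  Oral exam 83 × 0.2 = 16.6
  Case study 81 × 0.07 = 5.67
  Theory 53 × 0.24 = 12.72
Sum = 66.8
Discretionary bonus: 66.8 + 0 = 66.8
66.8 is ≥ 44 and < 67 → Bronze

Bronze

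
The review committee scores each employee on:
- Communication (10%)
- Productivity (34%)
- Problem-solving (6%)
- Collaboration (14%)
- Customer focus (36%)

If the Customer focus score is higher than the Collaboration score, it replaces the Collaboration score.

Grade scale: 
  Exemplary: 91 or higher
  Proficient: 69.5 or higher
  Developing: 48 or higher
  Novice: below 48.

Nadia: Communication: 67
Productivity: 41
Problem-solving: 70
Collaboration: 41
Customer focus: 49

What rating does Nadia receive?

Customer focus (49) > Collaboration (41), so Collaboration counts as 49.
Weighted total:
  Communication 67 × 0.1 = 6.7
  Productivity 41 × 0.34 = 13.94
  Problem-solving 70 × 0.06 = 4.2
  Collaboration 49 × 0.14 = 6.86
  Customer focus 49 × 0.36 = 17.64
Sum = 49.34
49.34 is ≥ 48 and < 69.5 → Developing

Developing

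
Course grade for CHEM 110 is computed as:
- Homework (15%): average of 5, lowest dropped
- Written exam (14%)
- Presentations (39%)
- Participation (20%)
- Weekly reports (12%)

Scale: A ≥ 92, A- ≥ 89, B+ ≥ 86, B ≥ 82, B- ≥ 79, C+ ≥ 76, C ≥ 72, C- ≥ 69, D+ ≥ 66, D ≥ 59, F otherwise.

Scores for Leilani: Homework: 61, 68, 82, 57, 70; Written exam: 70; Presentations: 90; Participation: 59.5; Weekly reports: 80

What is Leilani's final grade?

C+

Homework: drop 57 → average of remaining 4 = 281/4 = 70.25
Weighted total:
  Homework 70.25 × 0.15 = 10.5375
  Written exam 70 × 0.14 = 9.8
  Presentations 90 × 0.39 = 35.1
  Participation 59.5 × 0.2 = 11.9
  Weekly reports 80 × 0.12 = 9.6
Sum = 76.9375
76.9375 is ≥ 76 and < 79 → C+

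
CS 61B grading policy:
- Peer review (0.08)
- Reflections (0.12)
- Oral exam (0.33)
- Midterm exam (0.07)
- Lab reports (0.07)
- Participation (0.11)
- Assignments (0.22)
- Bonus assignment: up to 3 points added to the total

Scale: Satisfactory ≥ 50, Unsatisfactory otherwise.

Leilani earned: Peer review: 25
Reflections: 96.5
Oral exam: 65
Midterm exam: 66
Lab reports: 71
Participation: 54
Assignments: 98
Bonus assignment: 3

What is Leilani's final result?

Weighted total:
  Peer review 25 × 0.08 = 2
  Reflections 96.5 × 0.12 = 11.58
  Oral exam 65 × 0.33 = 21.45
  Midterm exam 66 × 0.07 = 4.62
  Lab reports 71 × 0.07 = 4.97
  Participation 54 × 0.11 = 5.94
  Assignments 98 × 0.22 = 21.56
Sum = 72.12
Bonus assignment: 72.12 + 3 = 75.12
75.12 ≥ 50 → Satisfactory

Satisfactory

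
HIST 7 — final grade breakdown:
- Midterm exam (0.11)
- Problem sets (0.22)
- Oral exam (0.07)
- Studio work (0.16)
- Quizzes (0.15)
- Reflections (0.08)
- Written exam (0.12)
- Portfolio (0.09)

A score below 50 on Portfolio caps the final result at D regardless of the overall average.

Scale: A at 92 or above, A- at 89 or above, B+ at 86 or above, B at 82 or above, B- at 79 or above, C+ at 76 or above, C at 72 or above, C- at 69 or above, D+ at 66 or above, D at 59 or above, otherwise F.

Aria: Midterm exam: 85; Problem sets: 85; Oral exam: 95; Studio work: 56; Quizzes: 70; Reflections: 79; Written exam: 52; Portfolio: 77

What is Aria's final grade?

C

Portfolio score 77 ≥ 50: minimum met.
Weighted total:
  Midterm exam 85 × 0.11 = 9.35
  Problem sets 85 × 0.22 = 18.7
  Oral exam 95 × 0.07 = 6.65
  Studio work 56 × 0.16 = 8.96
  Quizzes 70 × 0.15 = 10.5
  Reflections 79 × 0.08 = 6.32
  Written exam 52 × 0.12 = 6.24
  Portfolio 77 × 0.09 = 6.93
Sum = 73.65
73.65 is ≥ 72 and < 76 → C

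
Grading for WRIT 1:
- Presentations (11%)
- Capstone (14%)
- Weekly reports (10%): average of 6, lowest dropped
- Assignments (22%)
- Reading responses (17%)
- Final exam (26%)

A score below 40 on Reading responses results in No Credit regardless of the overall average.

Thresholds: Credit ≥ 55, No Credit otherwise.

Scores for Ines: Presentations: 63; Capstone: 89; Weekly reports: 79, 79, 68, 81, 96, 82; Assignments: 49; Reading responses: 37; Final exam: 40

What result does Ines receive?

No Credit

Weekly reports: drop 68 → average of remaining 5 = 417/5 = 83.4
Reading responses score 37 < 40: minimum not met.
Weighted total:
  Presentations 63 × 0.11 = 6.93
  Capstone 89 × 0.14 = 12.46
  Weekly reports 83.4 × 0.1 = 8.34
  Assignments 49 × 0.22 = 10.78
  Reading responses 37 × 0.17 = 6.29
  Final exam 40 × 0.26 = 10.4
Sum = 55.2
Because the Reading responses minimum was not met, the result is No Credit.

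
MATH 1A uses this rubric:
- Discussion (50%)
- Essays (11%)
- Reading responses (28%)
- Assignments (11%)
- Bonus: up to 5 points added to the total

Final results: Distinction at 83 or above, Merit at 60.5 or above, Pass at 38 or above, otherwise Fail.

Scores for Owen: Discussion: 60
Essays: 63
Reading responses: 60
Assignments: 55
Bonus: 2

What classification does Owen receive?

Weighted total:
  Discussion 60 × 0.5 = 30
  Essays 63 × 0.11 = 6.93
  Reading responses 60 × 0.28 = 16.8
  Assignments 55 × 0.11 = 6.05
Sum = 59.78
Bonus: 59.78 + 2 = 61.78
61.78 is ≥ 60.5 and < 83 → Merit

Merit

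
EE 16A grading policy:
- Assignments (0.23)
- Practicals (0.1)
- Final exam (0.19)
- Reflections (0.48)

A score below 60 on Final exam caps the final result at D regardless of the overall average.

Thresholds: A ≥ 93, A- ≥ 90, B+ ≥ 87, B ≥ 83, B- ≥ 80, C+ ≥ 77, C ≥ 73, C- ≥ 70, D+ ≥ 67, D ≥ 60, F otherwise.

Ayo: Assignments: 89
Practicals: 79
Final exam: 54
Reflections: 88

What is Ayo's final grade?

D

Final exam score 54 < 60: minimum not met.
Weighted total:
  Assignments 89 × 0.23 = 20.47
  Practicals 79 × 0.1 = 7.9
  Final exam 54 × 0.19 = 10.26
  Reflections 88 × 0.48 = 42.24
Sum = 80.87
80.87 would be B-; cap at D applies → D.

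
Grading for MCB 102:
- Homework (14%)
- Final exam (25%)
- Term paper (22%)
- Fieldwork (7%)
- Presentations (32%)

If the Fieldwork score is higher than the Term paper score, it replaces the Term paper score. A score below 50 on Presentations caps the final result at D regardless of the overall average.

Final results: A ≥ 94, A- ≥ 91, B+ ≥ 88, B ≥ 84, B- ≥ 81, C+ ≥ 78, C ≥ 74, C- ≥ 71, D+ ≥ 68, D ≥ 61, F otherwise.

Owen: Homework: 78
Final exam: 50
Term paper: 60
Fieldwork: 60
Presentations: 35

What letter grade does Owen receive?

F

Fieldwork (60) ≤ Term paper (60), so Term paper stays at 60.
Presentations score 35 < 50: minimum not met.
Weighted total:
  Homework 78 × 0.14 = 10.92
  Final exam 50 × 0.25 = 12.5
  Term paper 60 × 0.22 = 13.2
  Fieldwork 60 × 0.07 = 4.2
  Presentations 35 × 0.32 = 11.2
Sum = 52.02
52.02 would be F; cap at D applies → F.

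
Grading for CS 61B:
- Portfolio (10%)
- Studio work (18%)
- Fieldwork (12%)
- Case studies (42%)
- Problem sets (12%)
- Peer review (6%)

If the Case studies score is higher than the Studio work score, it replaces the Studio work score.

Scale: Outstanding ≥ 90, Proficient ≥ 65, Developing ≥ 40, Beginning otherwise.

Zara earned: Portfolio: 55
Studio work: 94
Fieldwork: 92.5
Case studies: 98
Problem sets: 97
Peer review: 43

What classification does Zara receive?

Proficient

Case studies (98) > Studio work (94), so Studio work counts as 98.
Weighted total:
  Portfolio 55 × 0.1 = 5.5
  Studio work 98 × 0.18 = 17.64
  Fieldwork 92.5 × 0.12 = 11.1
  Case studies 98 × 0.42 = 41.16
  Problem sets 97 × 0.12 = 11.64
  Peer review 43 × 0.06 = 2.58
Sum = 89.62
89.62 is ≥ 65 and < 90 → Proficient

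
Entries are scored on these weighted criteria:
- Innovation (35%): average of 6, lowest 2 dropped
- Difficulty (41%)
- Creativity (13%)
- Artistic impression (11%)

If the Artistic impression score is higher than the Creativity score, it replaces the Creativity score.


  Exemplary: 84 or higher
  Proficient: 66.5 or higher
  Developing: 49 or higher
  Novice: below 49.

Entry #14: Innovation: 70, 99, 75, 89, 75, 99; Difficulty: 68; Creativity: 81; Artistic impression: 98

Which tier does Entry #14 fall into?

Innovation: drop 70, 75 → average of remaining 4 = 362/4 = 90.5
Artistic impression (98) > Creativity (81), so Creativity counts as 98.
Weighted total:
  Innovation 90.5 × 0.35 = 31.675
  Difficulty 68 × 0.41 = 27.88
  Creativity 98 × 0.13 = 12.74
  Artistic impression 98 × 0.11 = 10.78
Sum = 83.075
83.075 is ≥ 66.5 and < 84 → Proficient

Proficient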